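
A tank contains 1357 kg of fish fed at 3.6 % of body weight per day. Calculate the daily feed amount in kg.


Feeding rate fraction = 3.6% / 100 = 0.036
Daily feed = 1357 kg * 0.036 = 48.852 kg/day

48.852 kg/day


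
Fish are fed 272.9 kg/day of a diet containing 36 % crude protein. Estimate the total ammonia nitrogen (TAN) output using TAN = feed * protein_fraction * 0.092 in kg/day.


Protein in feed = 272.9 * 36/100 = 98.244 kg/day
TAN = protein * 0.092 = 98.244 * 0.092 = 9.038448 kg/day

9.038448 kg/day


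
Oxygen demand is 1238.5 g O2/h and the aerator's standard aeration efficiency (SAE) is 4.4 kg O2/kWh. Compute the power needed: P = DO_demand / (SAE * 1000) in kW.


SAE in g O2/kWh = 4.4 * 1000 = 4400 g/kWh
P = DO_demand / SAE_g = 1238.5 / 4400 = 0.281477 kW

0.281477 kW


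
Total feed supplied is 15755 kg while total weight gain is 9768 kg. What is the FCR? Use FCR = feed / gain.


FCR = feed consumed / weight gained
FCR = 15755 kg / 9768 kg = 1.61292

1.61292


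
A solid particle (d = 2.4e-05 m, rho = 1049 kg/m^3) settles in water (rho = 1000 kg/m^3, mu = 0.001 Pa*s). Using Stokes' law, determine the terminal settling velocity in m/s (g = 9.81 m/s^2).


Density difference: rho_p - rho_f = 1049 - 1000 = 49 kg/m^3
d^2 = (2.4e-05)^2 = 5.76e-10 m^2
Numerator = (rho_p - rho_f) * g * d^2 = 49 * 9.81 * 5.76e-10 = 2.7687744e-07
Denominator = 18 * mu = 18 * 0.001 = 0.018
v_s = 2.7687744e-07 / 0.018 = 1.53821e-05 m/s
Check: Re = rho_f * v_s * d / mu = 1000 * 1.53821e-05 * 2.4e-05 / 0.001 = 3.69e-04 < 1, so Stokes' law applies.

1.53821e-05 m/s


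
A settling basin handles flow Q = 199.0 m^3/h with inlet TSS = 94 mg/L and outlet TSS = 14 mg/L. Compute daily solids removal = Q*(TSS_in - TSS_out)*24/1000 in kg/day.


Concentration drop: TSS_in - TSS_out = 94 - 14 = 80 mg/L
Hourly solids removed = Q * dTSS = 199.0 m^3/h * 80 mg/L = 15920 g/h  (m^3/h * mg/L = g/h)
Daily solids removed = 15920 * 24 = 382080 g/day
Convert g to kg: 382080 / 1000 = 382.08 kg/day

382.08 kg/day


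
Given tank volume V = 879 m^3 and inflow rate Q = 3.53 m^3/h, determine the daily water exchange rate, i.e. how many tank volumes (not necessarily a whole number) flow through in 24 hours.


Daily flow volume = 3.53 m^3/h * 24 h = 84.72 m^3/day
Exchanges = daily flow / tank volume = 84.72 / 879 = 0.0963823 exchanges/day

0.0963823 exchanges/day


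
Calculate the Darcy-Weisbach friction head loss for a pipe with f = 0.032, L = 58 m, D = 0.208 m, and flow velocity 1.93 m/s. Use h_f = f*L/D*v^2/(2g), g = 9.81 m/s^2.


v^2 = 1.93^2 = 3.7249 m^2/s^2
L/D = 58/0.208 = 278.84615
h_f = f*(L/D)*v^2/(2g) = 0.032 * 278.84615 * 3.7249 / 19.62 = 1.69407 m

1.69407 m


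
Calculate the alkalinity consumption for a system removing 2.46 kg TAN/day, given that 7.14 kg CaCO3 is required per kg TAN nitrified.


Alkalinity factor: 7.14 kg CaCO3 consumed per kg TAN nitrified
alk = 2.46 kg TAN * 7.14 = 17.5644 kg CaCO3/day

17.5644 kg CaCO3/day


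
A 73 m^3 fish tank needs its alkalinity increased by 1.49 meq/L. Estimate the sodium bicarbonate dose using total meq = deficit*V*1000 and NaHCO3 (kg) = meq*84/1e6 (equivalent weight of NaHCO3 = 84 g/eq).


Tank volume in L = 73 m^3 * 1000 = 73000 L
Total meq required = 1.49 meq/L * 73000 L = 108770 meq
NaHCO3 mass = 108770 meq * 84 mg/meq / 1e6 = 9.13668 kg

9.13668 kg


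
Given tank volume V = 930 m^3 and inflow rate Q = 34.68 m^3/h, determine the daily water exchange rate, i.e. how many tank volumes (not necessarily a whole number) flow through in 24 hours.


Daily flow volume = 34.68 m^3/h * 24 h = 832.32 m^3/day
Exchanges = daily flow / tank volume = 832.32 / 930 = 0.894968 exchanges/day

0.894968 exchanges/day


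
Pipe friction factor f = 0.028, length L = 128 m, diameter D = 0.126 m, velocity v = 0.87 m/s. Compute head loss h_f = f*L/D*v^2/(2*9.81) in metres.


v^2 = 0.87^2 = 0.7569 m^2/s^2
L/D = 128/0.126 = 1015.873
h_f = f*(L/D)*v^2/(2g) = 0.028 * 1015.873 * 0.7569 / 19.62 = 1.09733 m

1.09733 m


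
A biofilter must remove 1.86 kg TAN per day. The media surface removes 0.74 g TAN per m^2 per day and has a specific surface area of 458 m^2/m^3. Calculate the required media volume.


A = 1.86*1000 / 0.74 = 2513.5135 m^2
V = 2513.5135 / 458 = 5.48802

5.48802 m^3


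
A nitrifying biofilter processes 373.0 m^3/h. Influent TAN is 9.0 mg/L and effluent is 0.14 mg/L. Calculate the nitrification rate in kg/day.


Concentration drop: TAN_in - TAN_out = 9.0 - 0.14 = 8.86 mg/L
Hourly TAN removed = Q * dTAN = 373.0 m^3/h * 8.86 mg/L = 3304.78 g/h  (m^3/h * mg/L = g/h)
Daily TAN removed = 3304.78 * 24 = 79314.72 g/day
Convert to kg/day: 79314.72 / 1000 = 79.31472 kg/day

79.31472 kg/day


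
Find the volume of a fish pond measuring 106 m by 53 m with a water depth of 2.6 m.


Base area = L * W = 106 * 53 = 5618 m^2
Volume = area * depth = 5618 * 2.6 = 14606.8 m^3

14606.8 m^3


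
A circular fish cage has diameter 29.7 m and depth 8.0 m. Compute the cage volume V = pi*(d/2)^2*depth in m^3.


r = d/2 = 29.7/2 = 14.85 m
Base area = pi*r^2 = pi*14.85^2 = 692.79187 m^2
Volume = 692.79187 * 8.0 = 5542.33 m^3

5542.33 m^3


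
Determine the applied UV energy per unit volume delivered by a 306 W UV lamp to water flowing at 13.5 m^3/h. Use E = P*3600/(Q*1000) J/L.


Energy delivered per hour = 306 W * 3600 s = 1101600 J/h
Volume treated per hour = 13.5 m^3/h * 1000 = 13500 L/h
dose = 1101600 / 13500 = 81.6 J/L

81.6 J/L


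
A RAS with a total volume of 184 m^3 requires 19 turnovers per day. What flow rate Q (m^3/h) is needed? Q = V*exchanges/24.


Daily recirculation volume = 184 m^3 * 19 = 3496 m^3/day
Flow rate Q = daily volume / 24 h = 3496 / 24 = 145.667 m^3/h

145.667 m^3/h


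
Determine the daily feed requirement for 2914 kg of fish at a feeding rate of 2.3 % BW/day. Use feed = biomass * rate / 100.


Feeding rate fraction = 2.3% / 100 = 0.023
Daily feed = 2914 kg * 0.023 = 67.022 kg/day

67.022 kg/day


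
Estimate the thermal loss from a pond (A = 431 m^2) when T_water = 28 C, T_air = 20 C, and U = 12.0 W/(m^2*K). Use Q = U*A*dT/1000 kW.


Temperature difference dT = 28 - 20 = 8 K
Heat loss (W) = U * A * dT = 12.0 * 431 * 8 = 41376 W
Convert to kW: 41376 / 1000 = 41.376 kW

41.376 kW


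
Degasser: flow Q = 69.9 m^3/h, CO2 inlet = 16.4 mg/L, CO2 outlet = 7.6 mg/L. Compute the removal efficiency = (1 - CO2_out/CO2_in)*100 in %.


CO2_out / CO2_in = 7.6 / 16.4 = 0.46341463
Fraction remaining = 0.46341463
efficiency = (1 - 0.46341463) * 100 = 53.6585 %

53.6585 %


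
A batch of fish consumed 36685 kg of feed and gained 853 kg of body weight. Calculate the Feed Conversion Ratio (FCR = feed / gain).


FCR = feed consumed / weight gained
FCR = 36685 kg / 853 kg = 43.007

43.007


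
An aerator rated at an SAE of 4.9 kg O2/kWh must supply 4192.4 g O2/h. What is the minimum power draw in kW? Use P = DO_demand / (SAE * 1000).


SAE in g O2/kWh = 4.9 * 1000 = 4900 g/kWh
P = DO_demand / SAE_g = 4192.4 / 4900 = 0.855592 kW

0.855592 kW


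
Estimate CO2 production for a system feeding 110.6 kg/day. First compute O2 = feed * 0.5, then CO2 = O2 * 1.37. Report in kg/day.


O2 = 110.6 * 0.5 = 55.3
CO2 = 55.3 * 1.37 = 75.761

75.761 kg/day


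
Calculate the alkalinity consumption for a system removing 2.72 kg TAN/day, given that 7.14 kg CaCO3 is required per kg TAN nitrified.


Alkalinity factor: 7.14 kg CaCO3 consumed per kg TAN nitrified
alk = 2.72 kg TAN * 7.14 = 19.4208 kg CaCO3/day

19.4208 kg CaCO3/day


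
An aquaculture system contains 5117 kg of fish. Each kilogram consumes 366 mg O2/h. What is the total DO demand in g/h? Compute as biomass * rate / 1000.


Total O2 consumption (mg/h) = 5117 kg * 366 mg/(kg*h) = 1872822 mg/h
Convert to g/h: 1872822 / 1000 = 1872.822 g/h

1872.822 g/h


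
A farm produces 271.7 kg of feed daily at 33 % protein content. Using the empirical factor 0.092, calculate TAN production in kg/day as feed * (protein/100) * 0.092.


Protein in feed = 271.7 * 33/100 = 89.661 kg/day
TAN = protein * 0.092 = 89.661 * 0.092 = 8.248812 kg/day

8.248812 kg/day


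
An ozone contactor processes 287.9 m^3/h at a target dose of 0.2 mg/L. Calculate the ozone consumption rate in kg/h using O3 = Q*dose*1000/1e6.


O3 demand (mg/h) = Q * dose * 1000 = 287.9 * 0.2 * 1000 = 57580 mg/h
Convert mg to kg: 57580 / 1e6 = 0.05758 kg/h

0.05758 kg/h


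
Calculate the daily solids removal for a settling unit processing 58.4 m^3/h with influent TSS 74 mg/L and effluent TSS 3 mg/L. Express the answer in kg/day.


Concentration drop: TSS_in - TSS_out = 74 - 3 = 71 mg/L
Hourly solids removed = Q * dTSS = 58.4 m^3/h * 71 mg/L = 4146.4 g/h  (m^3/h * mg/L = g/h)
Daily solids removed = 4146.4 * 24 = 99513.6 g/day
Convert g to kg: 99513.6 / 1000 = 99.5136 kg/day

99.5136 kg/day


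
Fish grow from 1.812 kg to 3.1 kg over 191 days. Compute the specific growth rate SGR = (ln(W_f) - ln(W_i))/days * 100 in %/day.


ln(W_f) = ln(3.1) = 1.1314021
ln(W_i) = ln(1.812) = 0.59443121
ln(W_f) - ln(W_i) = 1.1314021 - 0.59443121 = 0.53697089
SGR = 0.53697089 / 191 * 100 = 0.281137 %/day

0.281137 %/day


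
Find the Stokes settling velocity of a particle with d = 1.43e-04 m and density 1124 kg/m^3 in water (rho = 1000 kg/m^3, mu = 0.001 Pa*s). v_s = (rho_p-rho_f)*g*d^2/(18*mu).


Density difference: rho_p - rho_f = 1124 - 1000 = 124 kg/m^3
d^2 = (1.43e-04)^2 = 2.0449e-08 m^2
Numerator = (rho_p - rho_f) * g * d^2 = 124 * 9.81 * 2.0449e-08 = 2.4874982e-05
Denominator = 18 * mu = 18 * 0.001 = 0.018
v_s = 2.4874982e-05 / 0.018 = 0.00138194 m/s
Check: Re = rho_f * v_s * d / mu = 1000 * 0.00138194 * 1.43e-04 / 0.001 = 0.198 < 1, so Stokes' law applies.

0.00138194 m/s


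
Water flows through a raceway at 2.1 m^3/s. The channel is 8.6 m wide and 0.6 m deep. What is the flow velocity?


Cross-sectional area = W * d = 8.6 * 0.6 = 5.16 m^2
Velocity = Q / A = 2.1 / 5.16 = 0.406977 m/s

0.406977 m/s


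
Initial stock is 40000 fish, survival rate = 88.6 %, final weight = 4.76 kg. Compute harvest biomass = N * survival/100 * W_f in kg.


Survivors = 40000 * 88.6/100 = 35440 fish
Harvest biomass = survivors * W_f = 35440 * 4.76 = 168694.4 kg

168694.4 kg


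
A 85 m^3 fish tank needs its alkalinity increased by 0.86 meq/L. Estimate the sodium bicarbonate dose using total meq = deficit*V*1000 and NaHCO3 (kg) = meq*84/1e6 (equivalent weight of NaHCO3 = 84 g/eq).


Tank volume in L = 85 m^3 * 1000 = 85000 L
Total meq required = 0.86 meq/L * 85000 L = 73100 meq
NaHCO3 mass = 73100 meq * 84 mg/meq / 1e6 = 6.1404 kg

6.1404 kg


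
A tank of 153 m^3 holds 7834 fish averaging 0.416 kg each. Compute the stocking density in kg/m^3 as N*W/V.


Total biomass = 7834 fish * 0.416 kg = 3258.944 kg
Density = total biomass / volume = 3258.944 / 153 = 21.3003 kg/m^3

21.3003 kg/m^3


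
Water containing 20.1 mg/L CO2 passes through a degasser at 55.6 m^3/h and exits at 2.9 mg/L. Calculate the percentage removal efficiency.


CO2_out / CO2_in = 2.9 / 20.1 = 0.14427861
Fraction remaining = 0.14427861
efficiency = (1 - 0.14427861) * 100 = 85.5721 %

85.5721 %


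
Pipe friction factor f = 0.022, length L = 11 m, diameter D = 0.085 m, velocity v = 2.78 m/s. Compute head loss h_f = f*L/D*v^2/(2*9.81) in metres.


v^2 = 2.78^2 = 7.7284 m^2/s^2
L/D = 11/0.085 = 129.41176
h_f = f*(L/D)*v^2/(2g) = 0.022 * 129.41176 * 7.7284 / 19.62 = 1.12147 m

1.12147 m


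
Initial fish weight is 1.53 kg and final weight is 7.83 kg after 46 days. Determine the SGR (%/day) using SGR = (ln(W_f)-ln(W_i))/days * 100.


ln(W_f) = ln(7.83) = 2.0579625
ln(W_i) = ln(1.53) = 0.42526774
ln(W_f) - ln(W_i) = 2.0579625 - 0.42526774 = 1.6326948
SGR = 1.6326948 / 46 * 100 = 3.54934 %/day

3.54934 %/day


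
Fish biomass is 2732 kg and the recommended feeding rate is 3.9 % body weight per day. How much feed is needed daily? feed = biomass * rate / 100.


Feeding rate fraction = 3.9% / 100 = 0.039
Daily feed = 2732 kg * 0.039 = 106.548 kg/day

106.548 kg/day


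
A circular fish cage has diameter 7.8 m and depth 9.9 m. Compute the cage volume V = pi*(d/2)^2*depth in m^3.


r = d/2 = 7.8/2 = 3.9 m
Base area = pi*r^2 = pi*3.9^2 = 47.783624 m^2
Volume = 47.783624 * 9.9 = 473.058 m^3

473.058 m^3


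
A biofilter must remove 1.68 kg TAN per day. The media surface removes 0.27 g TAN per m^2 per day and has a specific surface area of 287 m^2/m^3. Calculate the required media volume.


A = 1.68*1000 / 0.27 = 6222.2222 m^2
V = 6222.2222 / 287 = 21.6802

21.6802 m^3


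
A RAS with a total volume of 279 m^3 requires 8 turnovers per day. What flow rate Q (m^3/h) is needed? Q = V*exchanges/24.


Daily recirculation volume = 279 m^3 * 8 = 2232 m^3/day
Flow rate Q = daily volume / 24 h = 2232 / 24 = 93 m^3/h

93 m^3/h


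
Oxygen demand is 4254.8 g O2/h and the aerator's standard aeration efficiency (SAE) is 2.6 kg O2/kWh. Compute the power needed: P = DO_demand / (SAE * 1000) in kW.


SAE in g O2/kWh = 2.6 * 1000 = 2600 g/kWh
P = DO_demand / SAE_g = 4254.8 / 2600 = 1.63646 kW

1.63646 kW


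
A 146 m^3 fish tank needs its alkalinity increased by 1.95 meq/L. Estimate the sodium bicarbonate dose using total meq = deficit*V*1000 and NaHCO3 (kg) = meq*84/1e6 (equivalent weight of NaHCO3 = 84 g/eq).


Tank volume in L = 146 m^3 * 1000 = 146000 L
Total meq required = 1.95 meq/L * 146000 L = 284700 meq
NaHCO3 mass = 284700 meq * 84 mg/meq / 1e6 = 23.9148 kg

23.9148 kg


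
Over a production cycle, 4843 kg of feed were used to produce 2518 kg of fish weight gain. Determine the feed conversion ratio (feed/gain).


FCR = feed consumed / weight gained
FCR = 4843 kg / 2518 kg = 1.92335

1.92335


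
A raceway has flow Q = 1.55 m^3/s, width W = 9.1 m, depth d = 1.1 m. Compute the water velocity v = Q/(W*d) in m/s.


Cross-sectional area = W * d = 9.1 * 1.1 = 10.01 m^2
Velocity = Q / A = 1.55 / 10.01 = 0.154845 m/s

0.154845 m/s


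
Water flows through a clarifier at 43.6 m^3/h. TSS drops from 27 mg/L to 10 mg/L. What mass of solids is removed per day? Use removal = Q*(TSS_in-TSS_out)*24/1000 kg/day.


Concentration drop: TSS_in - TSS_out = 27 - 10 = 17 mg/L
Hourly solids removed = Q * dTSS = 43.6 m^3/h * 17 mg/L = 741.2 g/h  (m^3/h * mg/L = g/h)
Daily solids removed = 741.2 * 24 = 17788.8 g/day
Convert g to kg: 17788.8 / 1000 = 17.7888 kg/day

17.7888 kg/day


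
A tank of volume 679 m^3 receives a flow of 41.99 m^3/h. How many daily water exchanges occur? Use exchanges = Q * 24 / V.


Daily flow volume = 41.99 m^3/h * 24 h = 1007.76 m^3/day
Exchanges = daily flow / tank volume = 1007.76 / 679 = 1.48418 exchanges/day

1.48418 exchanges/day


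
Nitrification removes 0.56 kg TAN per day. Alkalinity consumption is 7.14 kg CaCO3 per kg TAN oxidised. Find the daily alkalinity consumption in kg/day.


Alkalinity factor: 7.14 kg CaCO3 consumed per kg TAN nitrified
alk = 0.56 kg TAN * 7.14 = 3.9984 kg CaCO3/day

3.9984 kg CaCO3/day


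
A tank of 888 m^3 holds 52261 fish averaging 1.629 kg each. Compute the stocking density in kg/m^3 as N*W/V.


Total biomass = 52261 fish * 1.629 kg = 85133.169 kg
Density = total biomass / volume = 85133.169 / 888 = 95.8707 kg/m^3

95.8707 kg/m^3


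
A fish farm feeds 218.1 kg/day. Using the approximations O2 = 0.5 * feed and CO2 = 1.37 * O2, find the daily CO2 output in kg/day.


O2 = 218.1 * 0.5 = 109.05
CO2 = 109.05 * 1.37 = 149.3985

149.3985 kg/day


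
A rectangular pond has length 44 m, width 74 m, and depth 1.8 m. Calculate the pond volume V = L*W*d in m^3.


Base area = L * W = 44 * 74 = 3256 m^2
Volume = area * depth = 3256 * 1.8 = 5860.8 m^3

5860.8 m^3


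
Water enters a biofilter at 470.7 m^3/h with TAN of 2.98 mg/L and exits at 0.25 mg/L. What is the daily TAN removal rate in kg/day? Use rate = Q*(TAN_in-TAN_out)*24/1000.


Concentration drop: TAN_in - TAN_out = 2.98 - 0.25 = 2.73 mg/L
Hourly TAN removed = Q * dTAN = 470.7 m^3/h * 2.73 mg/L = 1285.011 g/h  (m^3/h * mg/L = g/h)
Daily TAN removed = 1285.011 * 24 = 30840.264 g/day
Convert to kg/day: 30840.264 / 1000 = 30.840264 kg/day

30.840264 kg/day


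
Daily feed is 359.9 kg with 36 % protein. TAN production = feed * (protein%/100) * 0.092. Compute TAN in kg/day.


Protein in feed = 359.9 * 36/100 = 129.564 kg/day
TAN = protein * 0.092 = 129.564 * 0.092 = 11.919888 kg/day

11.919888 kg/day


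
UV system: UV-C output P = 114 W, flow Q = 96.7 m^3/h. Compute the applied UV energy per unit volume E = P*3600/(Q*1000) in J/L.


Energy delivered per hour = 114 W * 3600 s = 410400 J/h
Volume treated per hour = 96.7 m^3/h * 1000 = 96700 L/h
dose = 410400 / 96700 = 4.24405 J/L

4.24405 J/L


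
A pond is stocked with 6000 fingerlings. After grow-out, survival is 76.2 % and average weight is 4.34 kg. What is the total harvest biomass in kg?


Survivors = 6000 * 76.2/100 = 4572 fish
Harvest biomass = survivors * W_f = 4572 * 4.34 = 19842.48 kg

19842.48 kg


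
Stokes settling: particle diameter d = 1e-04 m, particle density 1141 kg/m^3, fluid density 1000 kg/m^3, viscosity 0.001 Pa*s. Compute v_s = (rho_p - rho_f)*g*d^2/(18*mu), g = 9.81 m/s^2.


Density difference: rho_p - rho_f = 1141 - 1000 = 141 kg/m^3
d^2 = (1e-04)^2 = 1e-08 m^2
Numerator = (rho_p - rho_f) * g * d^2 = 141 * 9.81 * 1e-08 = 1.38321e-05
Denominator = 18 * mu = 18 * 0.001 = 0.018
v_s = 1.38321e-05 / 0.018 = 7.6845e-04 m/s
Check: Re = rho_f * v_s * d / mu = 1000 * 7.6845e-04 * 1e-04 / 0.001 = 0.0768 < 1, so Stokes' law applies.

7.6845e-04 m/s


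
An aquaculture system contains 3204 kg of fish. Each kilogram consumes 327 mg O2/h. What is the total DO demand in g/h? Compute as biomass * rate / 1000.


Total O2 consumption (mg/h) = 3204 kg * 327 mg/(kg*h) = 1047708 mg/h
Convert to g/h: 1047708 / 1000 = 1047.708 g/h

1047.708 g/h


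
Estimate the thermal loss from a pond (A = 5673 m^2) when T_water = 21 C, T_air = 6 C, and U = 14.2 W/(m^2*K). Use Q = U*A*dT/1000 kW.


Temperature difference dT = 21 - 6 = 15 K
Heat loss (W) = U * A * dT = 14.2 * 5673 * 15 = 1208349 W
Convert to kW: 1208349 / 1000 = 1208.349 kW

1208.349 kW


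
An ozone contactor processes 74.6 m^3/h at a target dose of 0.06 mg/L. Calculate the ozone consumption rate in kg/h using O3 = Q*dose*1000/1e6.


O3 demand (mg/h) = Q * dose * 1000 = 74.6 * 0.06 * 1000 = 4476 mg/h
Convert mg to kg: 4476 / 1e6 = 0.004476 kg/h

0.004476 kg/h


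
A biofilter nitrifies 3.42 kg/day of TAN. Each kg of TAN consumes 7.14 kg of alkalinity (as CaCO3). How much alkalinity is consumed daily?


Alkalinity factor: 7.14 kg CaCO3 consumed per kg TAN nitrified
alk = 3.42 kg TAN * 7.14 = 24.4188 kg CaCO3/day

24.4188 kg CaCO3/day


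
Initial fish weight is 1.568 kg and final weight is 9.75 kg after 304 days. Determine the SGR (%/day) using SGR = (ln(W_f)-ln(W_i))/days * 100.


ln(W_f) = ln(9.75) = 2.2772673
ln(W_i) = ln(1.568) = 0.44980092
ln(W_f) - ln(W_i) = 2.2772673 - 0.44980092 = 1.8274664
SGR = 1.8274664 / 304 * 100 = 0.60114 %/day

0.60114 %/day


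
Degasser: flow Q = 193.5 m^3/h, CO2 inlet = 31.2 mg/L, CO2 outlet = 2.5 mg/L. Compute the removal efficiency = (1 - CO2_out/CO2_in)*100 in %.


CO2_out / CO2_in = 2.5 / 31.2 = 0.080128205
Fraction remaining = 0.080128205
efficiency = (1 - 0.080128205) * 100 = 91.9872 %

91.9872 %


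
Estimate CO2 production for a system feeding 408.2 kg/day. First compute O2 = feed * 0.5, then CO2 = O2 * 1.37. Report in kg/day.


O2 = 408.2 * 0.5 = 204.1
CO2 = 204.1 * 1.37 = 279.617

279.617 kg/day


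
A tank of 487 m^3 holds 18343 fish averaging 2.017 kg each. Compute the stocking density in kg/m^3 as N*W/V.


Total biomass = 18343 fish * 2.017 kg = 36997.831 kg
Density = total biomass / volume = 36997.831 / 487 = 75.9709 kg/m^3

75.9709 kg/m^3


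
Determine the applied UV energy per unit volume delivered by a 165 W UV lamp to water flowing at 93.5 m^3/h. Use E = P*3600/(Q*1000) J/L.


Energy delivered per hour = 165 W * 3600 s = 594000 J/h
Volume treated per hour = 93.5 m^3/h * 1000 = 93500 L/h
dose = 594000 / 93500 = 6.35294 J/L

6.35294 J/L


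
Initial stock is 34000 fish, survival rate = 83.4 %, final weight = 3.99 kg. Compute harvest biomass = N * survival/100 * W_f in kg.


Survivors = 34000 * 83.4/100 = 28356 fish
Harvest biomass = survivors * W_f = 28356 * 3.99 = 113140.44 kg

113140.44 kg


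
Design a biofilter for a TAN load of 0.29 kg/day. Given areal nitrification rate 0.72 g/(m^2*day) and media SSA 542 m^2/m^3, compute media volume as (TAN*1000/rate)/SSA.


A = 0.29*1000 / 0.72 = 402.77778 m^2
V = 402.77778 / 542 = 0.743132

0.743132 m^3


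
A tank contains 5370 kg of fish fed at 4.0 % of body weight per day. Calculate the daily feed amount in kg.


Feeding rate fraction = 4.0% / 100 = 0.04
Daily feed = 5370 kg * 0.04 = 214.8 kg/day

214.8 kg/day


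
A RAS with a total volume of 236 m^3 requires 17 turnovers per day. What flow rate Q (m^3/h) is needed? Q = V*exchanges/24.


Daily recirculation volume = 236 m^3 * 17 = 4012 m^3/day
Flow rate Q = daily volume / 24 h = 4012 / 24 = 167.167 m^3/h

167.167 m^3/h


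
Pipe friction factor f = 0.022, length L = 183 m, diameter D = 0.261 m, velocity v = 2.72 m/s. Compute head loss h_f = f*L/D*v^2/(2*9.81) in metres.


v^2 = 2.72^2 = 7.3984 m^2/s^2
L/D = 183/0.261 = 701.14943
h_f = f*(L/D)*v^2/(2g) = 0.022 * 701.14943 * 7.3984 / 19.62 = 5.81664 m

5.81664 m


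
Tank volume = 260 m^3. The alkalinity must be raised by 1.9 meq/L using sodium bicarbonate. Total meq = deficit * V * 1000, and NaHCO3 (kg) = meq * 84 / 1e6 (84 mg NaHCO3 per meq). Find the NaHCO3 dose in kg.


Tank volume in L = 260 m^3 * 1000 = 260000 L
Total meq required = 1.9 meq/L * 260000 L = 494000 meq
NaHCO3 mass = 494000 meq * 84 mg/meq / 1e6 = 41.496 kg

41.496 kg


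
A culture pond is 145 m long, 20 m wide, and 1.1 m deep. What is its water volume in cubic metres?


Base area = L * W = 145 * 20 = 2900 m^2
Volume = area * depth = 2900 * 1.1 = 3190 m^3

3190 m^3


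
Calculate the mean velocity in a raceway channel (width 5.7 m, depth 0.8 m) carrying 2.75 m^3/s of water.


Cross-sectional area = W * d = 5.7 * 0.8 = 4.56 m^2
Velocity = Q / A = 2.75 / 4.56 = 0.60307 m/s

0.60307 m/s


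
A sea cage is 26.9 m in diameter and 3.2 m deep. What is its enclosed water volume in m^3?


r = d/2 = 26.9/2 = 13.45 m
Base area = pi*r^2 = pi*13.45^2 = 568.32197 m^2
Volume = 568.32197 * 3.2 = 1818.63 m^3

1818.63 m^3


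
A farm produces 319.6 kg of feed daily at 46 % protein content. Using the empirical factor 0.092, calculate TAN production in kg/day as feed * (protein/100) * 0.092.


Protein in feed = 319.6 * 46/100 = 147.016 kg/day
TAN = protein * 0.092 = 147.016 * 0.092 = 13.525472 kg/day

13.525472 kg/day


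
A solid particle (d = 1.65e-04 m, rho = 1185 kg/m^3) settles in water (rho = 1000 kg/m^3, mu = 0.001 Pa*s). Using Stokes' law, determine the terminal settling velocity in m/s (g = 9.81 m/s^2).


Density difference: rho_p - rho_f = 1185 - 1000 = 185 kg/m^3
d^2 = (1.65e-04)^2 = 2.7225e-08 m^2
Numerator = (rho_p - rho_f) * g * d^2 = 185 * 9.81 * 2.7225e-08 = 4.9409291e-05
Denominator = 18 * mu = 18 * 0.001 = 0.018
v_s = 4.9409291e-05 / 0.018 = 0.00274496 m/s
Check: Re = rho_f * v_s * d / mu = 1000 * 0.00274496 * 1.65e-04 / 0.001 = 0.453 < 1, so Stokes' law applies.

0.00274496 m/s


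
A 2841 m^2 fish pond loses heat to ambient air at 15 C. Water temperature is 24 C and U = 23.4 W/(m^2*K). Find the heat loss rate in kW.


Temperature difference dT = 24 - 15 = 9 K
Heat loss (W) = U * A * dT = 23.4 * 2841 * 9 = 598314.6 W
Convert to kW: 598314.6 / 1000 = 598.3146 kW

598.3146 kW


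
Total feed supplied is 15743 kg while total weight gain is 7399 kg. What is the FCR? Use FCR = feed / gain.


FCR = feed consumed / weight gained
FCR = 15743 kg / 7399 kg = 2.12772

2.12772


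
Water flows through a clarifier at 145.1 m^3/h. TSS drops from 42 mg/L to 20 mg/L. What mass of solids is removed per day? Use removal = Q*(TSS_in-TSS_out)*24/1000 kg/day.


Concentration drop: TSS_in - TSS_out = 42 - 20 = 22 mg/L
Hourly solids removed = Q * dTSS = 145.1 m^3/h * 22 mg/L = 3192.2 g/h  (m^3/h * mg/L = g/h)
Daily solids removed = 3192.2 * 24 = 76612.8 g/day
Convert g to kg: 76612.8 / 1000 = 76.6128 kg/day

76.6128 kg/day


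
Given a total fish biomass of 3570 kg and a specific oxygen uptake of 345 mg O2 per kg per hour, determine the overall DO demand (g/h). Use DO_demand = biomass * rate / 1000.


Total O2 consumption (mg/h) = 3570 kg * 345 mg/(kg*h) = 1231650 mg/h
Convert to g/h: 1231650 / 1000 = 1231.65 g/h

1231.65 g/h


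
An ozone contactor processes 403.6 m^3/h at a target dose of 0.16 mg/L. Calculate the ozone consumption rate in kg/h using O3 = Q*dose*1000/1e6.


O3 demand (mg/h) = Q * dose * 1000 = 403.6 * 0.16 * 1000 = 64576 mg/h
Convert mg to kg: 64576 / 1e6 = 0.064576 kg/h

0.064576 kg/h


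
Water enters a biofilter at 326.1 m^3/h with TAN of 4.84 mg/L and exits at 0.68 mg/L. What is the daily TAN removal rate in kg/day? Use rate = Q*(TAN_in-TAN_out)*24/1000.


Concentration drop: TAN_in - TAN_out = 4.84 - 0.68 = 4.16 mg/L
Hourly TAN removed = Q * dTAN = 326.1 m^3/h * 4.16 mg/L = 1356.576 g/h  (m^3/h * mg/L = g/h)
Daily TAN removed = 1356.576 * 24 = 32557.824 g/day
Convert to kg/day: 32557.824 / 1000 = 32.557824 kg/day

32.557824 kg/day


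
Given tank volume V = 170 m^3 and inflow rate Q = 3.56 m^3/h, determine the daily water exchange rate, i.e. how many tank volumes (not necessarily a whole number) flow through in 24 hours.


Daily flow volume = 3.56 m^3/h * 24 h = 85.44 m^3/day
Exchanges = daily flow / tank volume = 85.44 / 170 = 0.502588 exchanges/day

0.502588 exchanges/day


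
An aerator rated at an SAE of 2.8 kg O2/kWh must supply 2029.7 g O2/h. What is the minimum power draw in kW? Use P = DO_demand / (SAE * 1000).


SAE in g O2/kWh = 2.8 * 1000 = 2800 g/kWh
P = DO_demand / SAE_g = 2029.7 / 2800 = 0.724893 kW

0.724893 kW


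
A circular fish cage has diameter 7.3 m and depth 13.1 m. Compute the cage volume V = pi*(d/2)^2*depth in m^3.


r = d/2 = 7.3/2 = 3.65 m
Base area = pi*r^2 = pi*3.65^2 = 41.853868 m^2
Volume = 41.853868 * 13.1 = 548.286 m^3

548.286 m^3


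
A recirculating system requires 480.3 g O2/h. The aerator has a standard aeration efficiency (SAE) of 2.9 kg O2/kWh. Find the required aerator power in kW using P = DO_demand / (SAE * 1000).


SAE in g O2/kWh = 2.9 * 1000 = 2900 g/kWh
P = DO_demand / SAE_g = 480.3 / 2900 = 0.165621 kW

0.165621 kW


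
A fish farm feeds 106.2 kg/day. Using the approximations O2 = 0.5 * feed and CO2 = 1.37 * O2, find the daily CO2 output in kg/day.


O2 = 106.2 * 0.5 = 53.1
CO2 = 53.1 * 1.37 = 72.747

72.747 kg/day


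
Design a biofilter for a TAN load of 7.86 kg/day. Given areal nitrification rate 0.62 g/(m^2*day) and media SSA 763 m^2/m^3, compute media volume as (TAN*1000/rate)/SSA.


A = 7.86*1000 / 0.62 = 12677.419 m^2
V = 12677.419 / 763 = 16.6152

16.6152 m^3


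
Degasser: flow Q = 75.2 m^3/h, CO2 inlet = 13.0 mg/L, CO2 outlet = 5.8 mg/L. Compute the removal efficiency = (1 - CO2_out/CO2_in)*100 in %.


CO2_out / CO2_in = 5.8 / 13.0 = 0.44615385
Fraction remaining = 0.44615385
efficiency = (1 - 0.44615385) * 100 = 55.3846 %

55.3846 %


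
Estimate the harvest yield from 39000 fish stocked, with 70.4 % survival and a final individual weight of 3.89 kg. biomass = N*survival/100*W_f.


Survivors = 39000 * 70.4/100 = 27456 fish
Harvest biomass = survivors * W_f = 27456 * 3.89 = 106803.84 kg

106803.84 kg


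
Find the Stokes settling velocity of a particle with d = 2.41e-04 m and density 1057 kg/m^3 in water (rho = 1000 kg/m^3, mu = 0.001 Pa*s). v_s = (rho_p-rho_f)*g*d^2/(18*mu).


Density difference: rho_p - rho_f = 1057 - 1000 = 57 kg/m^3
d^2 = (2.41e-04)^2 = 5.8081e-08 m^2
Numerator = (rho_p - rho_f) * g * d^2 = 57 * 9.81 * 5.8081e-08 = 3.2477153e-05
Denominator = 18 * mu = 18 * 0.001 = 0.018
v_s = 3.2477153e-05 / 0.018 = 0.00180429 m/s
Check: Re = rho_f * v_s * d / mu = 1000 * 0.00180429 * 2.41e-04 / 0.001 = 0.435 < 1, so Stokes' law applies.

0.00180429 m/s


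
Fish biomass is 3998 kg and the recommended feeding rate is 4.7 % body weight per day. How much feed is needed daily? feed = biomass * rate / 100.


Feeding rate fraction = 4.7% / 100 = 0.047
Daily feed = 3998 kg * 0.047 = 187.906 kg/day

187.906 kg/day


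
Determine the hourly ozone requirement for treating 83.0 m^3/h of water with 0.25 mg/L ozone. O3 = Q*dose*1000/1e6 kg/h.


O3 demand (mg/h) = Q * dose * 1000 = 83.0 * 0.25 * 1000 = 20750 mg/h
Convert mg to kg: 20750 / 1e6 = 0.02075 kg/h

0.02075 kg/h


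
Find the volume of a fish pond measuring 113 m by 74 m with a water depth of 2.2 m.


Base area = L * W = 113 * 74 = 8362 m^2
Volume = area * depth = 8362 * 2.2 = 18396.4 m^3

18396.4 m^3


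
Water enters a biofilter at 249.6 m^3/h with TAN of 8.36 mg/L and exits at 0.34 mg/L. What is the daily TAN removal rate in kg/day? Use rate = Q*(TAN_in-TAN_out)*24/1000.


Concentration drop: TAN_in - TAN_out = 8.36 - 0.34 = 8.02 mg/L
Hourly TAN removed = Q * dTAN = 249.6 m^3/h * 8.02 mg/L = 2001.792 g/h  (m^3/h * mg/L = g/h)
Daily TAN removed = 2001.792 * 24 = 48043.008 g/day
Convert to kg/day: 48043.008 / 1000 = 48.043008 kg/day

48.043008 kg/day


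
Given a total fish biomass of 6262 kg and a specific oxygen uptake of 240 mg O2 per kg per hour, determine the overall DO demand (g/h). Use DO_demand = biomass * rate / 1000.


Total O2 consumption (mg/h) = 6262 kg * 240 mg/(kg*h) = 1502880 mg/h
Convert to g/h: 1502880 / 1000 = 1502.88 g/h

1502.88 g/h


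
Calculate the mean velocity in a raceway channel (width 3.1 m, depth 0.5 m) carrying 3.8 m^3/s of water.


Cross-sectional area = W * d = 3.1 * 0.5 = 1.55 m^2
Velocity = Q / A = 3.8 / 1.55 = 2.45161 m/s

2.45161 m/s


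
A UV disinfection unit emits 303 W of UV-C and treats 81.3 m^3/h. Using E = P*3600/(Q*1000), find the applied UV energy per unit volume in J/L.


Energy delivered per hour = 303 W * 3600 s = 1090800 J/h
Volume treated per hour = 81.3 m^3/h * 1000 = 81300 L/h
dose = 1090800 / 81300 = 13.417 J/L

13.417 J/L


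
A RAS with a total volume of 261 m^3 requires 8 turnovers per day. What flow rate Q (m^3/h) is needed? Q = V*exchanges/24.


Daily recirculation volume = 261 m^3 * 8 = 2088 m^3/day
Flow rate Q = daily volume / 24 h = 2088 / 24 = 87 m^3/h

87 m^3/h


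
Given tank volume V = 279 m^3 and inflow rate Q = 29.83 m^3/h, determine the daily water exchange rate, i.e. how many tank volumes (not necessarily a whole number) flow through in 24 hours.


Daily flow volume = 29.83 m^3/h * 24 h = 715.92 m^3/day
Exchanges = daily flow / tank volume = 715.92 / 279 = 2.56602 exchanges/day

2.56602 exchanges/day


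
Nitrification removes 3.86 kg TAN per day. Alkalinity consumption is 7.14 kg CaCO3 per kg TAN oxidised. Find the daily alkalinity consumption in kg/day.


Alkalinity factor: 7.14 kg CaCO3 consumed per kg TAN nitrified
alk = 3.86 kg TAN * 7.14 = 27.5604 kg CaCO3/day

27.5604 kg CaCO3/day


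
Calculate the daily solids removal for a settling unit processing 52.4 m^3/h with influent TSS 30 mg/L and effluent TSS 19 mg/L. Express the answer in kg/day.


Concentration drop: TSS_in - TSS_out = 30 - 19 = 11 mg/L
Hourly solids removed = Q * dTSS = 52.4 m^3/h * 11 mg/L = 576.4 g/h  (m^3/h * mg/L = g/h)
Daily solids removed = 576.4 * 24 = 13833.6 g/day
Convert g to kg: 13833.6 / 1000 = 13.8336 kg/day

13.8336 kg/day


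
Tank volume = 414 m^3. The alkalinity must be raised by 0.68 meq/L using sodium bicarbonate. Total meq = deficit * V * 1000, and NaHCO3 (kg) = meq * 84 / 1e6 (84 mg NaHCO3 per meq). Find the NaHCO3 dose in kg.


Tank volume in L = 414 m^3 * 1000 = 414000 L
Total meq required = 0.68 meq/L * 414000 L = 281520 meq
NaHCO3 mass = 281520 meq * 84 mg/meq / 1e6 = 23.6477 kg

23.6477 kg


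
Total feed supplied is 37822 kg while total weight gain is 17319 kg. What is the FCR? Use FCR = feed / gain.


FCR = feed consumed / weight gained
FCR = 37822 kg / 17319 kg = 2.18384

2.18384


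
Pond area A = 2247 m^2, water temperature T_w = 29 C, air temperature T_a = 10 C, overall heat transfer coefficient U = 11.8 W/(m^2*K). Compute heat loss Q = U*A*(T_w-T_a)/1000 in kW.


Temperature difference dT = 29 - 10 = 19 K
Heat loss (W) = U * A * dT = 11.8 * 2247 * 19 = 503777.4 W
Convert to kW: 503777.4 / 1000 = 503.7774 kW

503.7774 kW


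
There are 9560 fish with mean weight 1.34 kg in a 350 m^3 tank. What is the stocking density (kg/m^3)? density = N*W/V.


Total biomass = 9560 fish * 1.34 kg = 12810.4 kg
Density = total biomass / volume = 12810.4 / 350 = 36.6011 kg/m^3

36.6011 kg/m^3


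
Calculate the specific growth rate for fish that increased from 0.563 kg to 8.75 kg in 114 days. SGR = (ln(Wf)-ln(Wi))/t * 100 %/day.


ln(W_f) = ln(8.75) = 2.1690537
ln(W_i) = ln(0.563) = -0.57447565
ln(W_f) - ln(W_i) = 2.1690537 - -0.57447565 = 2.7435294
SGR = 2.7435294 / 114 * 100 = 2.4066 %/day

2.4066 %/day


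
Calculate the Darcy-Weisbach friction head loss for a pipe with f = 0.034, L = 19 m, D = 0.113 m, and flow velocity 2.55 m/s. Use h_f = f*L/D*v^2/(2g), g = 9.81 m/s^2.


v^2 = 2.55^2 = 6.5025 m^2/s^2
L/D = 19/0.113 = 168.14159
h_f = f*(L/D)*v^2/(2g) = 0.034 * 168.14159 * 6.5025 / 19.62 = 1.89468 m

1.89468 m


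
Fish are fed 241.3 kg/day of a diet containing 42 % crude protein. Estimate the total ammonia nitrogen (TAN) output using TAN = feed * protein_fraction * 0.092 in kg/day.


Protein in feed = 241.3 * 42/100 = 101.346 kg/day
TAN = protein * 0.092 = 101.346 * 0.092 = 9.323832 kg/day

9.323832 kg/day


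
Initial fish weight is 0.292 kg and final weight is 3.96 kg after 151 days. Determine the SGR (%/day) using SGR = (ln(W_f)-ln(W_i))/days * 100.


ln(W_f) = ln(3.96) = 1.376244
ln(W_i) = ln(0.292) = -1.2310015
ln(W_f) - ln(W_i) = 1.376244 - -1.2310015 = 2.6072455
SGR = 2.6072455 / 151 * 100 = 1.72665 %/day

1.72665 %/day


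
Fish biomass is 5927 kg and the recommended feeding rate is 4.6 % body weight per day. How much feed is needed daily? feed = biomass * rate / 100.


Feeding rate fraction = 4.6% / 100 = 0.046
Daily feed = 5927 kg * 0.046 = 272.642 kg/day

272.642 kg/day


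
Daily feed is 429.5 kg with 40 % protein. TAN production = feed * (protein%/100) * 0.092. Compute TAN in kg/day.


Protein in feed = 429.5 * 40/100 = 171.8 kg/day
TAN = protein * 0.092 = 171.8 * 0.092 = 15.8056 kg/day

15.8056 kg/day


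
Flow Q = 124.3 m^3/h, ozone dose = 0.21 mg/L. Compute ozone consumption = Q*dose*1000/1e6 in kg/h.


O3 demand (mg/h) = Q * dose * 1000 = 124.3 * 0.21 * 1000 = 26103 mg/h
Convert mg to kg: 26103 / 1e6 = 0.026103 kg/h

0.026103 kg/h


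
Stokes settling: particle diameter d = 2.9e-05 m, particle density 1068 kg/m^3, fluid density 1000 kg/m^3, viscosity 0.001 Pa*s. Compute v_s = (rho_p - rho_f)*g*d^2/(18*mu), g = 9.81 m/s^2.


Density difference: rho_p - rho_f = 1068 - 1000 = 68 kg/m^3
d^2 = (2.9e-05)^2 = 8.41e-10 m^2
Numerator = (rho_p - rho_f) * g * d^2 = 68 * 9.81 * 8.41e-10 = 5.6101428e-07
Denominator = 18 * mu = 18 * 0.001 = 0.018
v_s = 5.6101428e-07 / 0.018 = 3.11675e-05 m/s
Check: Re = rho_f * v_s * d / mu = 1000 * 3.11675e-05 * 2.9e-05 / 0.001 = 9.04e-04 < 1, so Stokes' law applies.

3.11675e-05 m/s


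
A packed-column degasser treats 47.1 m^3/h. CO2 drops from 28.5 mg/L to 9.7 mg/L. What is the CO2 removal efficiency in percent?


CO2_out / CO2_in = 9.7 / 28.5 = 0.34035088
Fraction remaining = 0.34035088
efficiency = (1 - 0.34035088) * 100 = 65.9649 %

65.9649 %


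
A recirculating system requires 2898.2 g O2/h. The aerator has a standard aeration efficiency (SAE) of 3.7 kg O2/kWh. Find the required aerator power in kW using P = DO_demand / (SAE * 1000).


SAE in g O2/kWh = 3.7 * 1000 = 3700 g/kWh
P = DO_demand / SAE_g = 2898.2 / 3700 = 0.783297 kW

0.783297 kW


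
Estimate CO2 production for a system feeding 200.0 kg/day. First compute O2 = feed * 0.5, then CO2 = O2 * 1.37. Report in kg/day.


O2 = 200.0 * 0.5 = 100
CO2 = 100 * 1.37 = 137

137 kg/day


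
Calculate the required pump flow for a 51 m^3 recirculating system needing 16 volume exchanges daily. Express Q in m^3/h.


Daily recirculation volume = 51 m^3 * 16 = 816 m^3/day
Flow rate Q = daily volume / 24 h = 816 / 24 = 34 m^3/h

34 m^3/h


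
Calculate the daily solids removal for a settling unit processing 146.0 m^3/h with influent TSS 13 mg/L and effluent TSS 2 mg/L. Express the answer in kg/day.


Concentration drop: TSS_in - TSS_out = 13 - 2 = 11 mg/L
Hourly solids removed = Q * dTSS = 146.0 m^3/h * 11 mg/L = 1606 g/h  (m^3/h * mg/L = g/h)
Daily solids removed = 1606 * 24 = 38544 g/day
Convert g to kg: 38544 / 1000 = 38.544 kg/day

38.544 kg/day


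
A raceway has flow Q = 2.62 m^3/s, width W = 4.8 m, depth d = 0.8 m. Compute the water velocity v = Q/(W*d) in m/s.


Cross-sectional area = W * d = 4.8 * 0.8 = 3.84 m^2
Velocity = Q / A = 2.62 / 3.84 = 0.682292 m/s

0.682292 m/s


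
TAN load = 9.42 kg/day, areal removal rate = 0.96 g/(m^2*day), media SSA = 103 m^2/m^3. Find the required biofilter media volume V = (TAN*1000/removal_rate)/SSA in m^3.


A = 9.42*1000 / 0.96 = 9812.5 m^2
V = 9812.5 / 103 = 95.267

95.267 m^3


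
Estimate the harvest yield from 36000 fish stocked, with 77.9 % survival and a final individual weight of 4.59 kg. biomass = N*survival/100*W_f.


Survivors = 36000 * 77.9/100 = 28044 fish
Harvest biomass = survivors * W_f = 28044 * 4.59 = 128721.96 kg

128721.96 kg


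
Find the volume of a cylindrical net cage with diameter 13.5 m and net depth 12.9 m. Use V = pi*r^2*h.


r = d/2 = 13.5/2 = 6.75 m
Base area = pi*r^2 = pi*6.75^2 = 143.13882 m^2
Volume = 143.13882 * 12.9 = 1846.49 m^3

1846.49 m^3


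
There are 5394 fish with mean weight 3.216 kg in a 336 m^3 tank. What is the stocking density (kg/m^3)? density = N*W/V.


Total biomass = 5394 fish * 3.216 kg = 17347.104 kg
Density = total biomass / volume = 17347.104 / 336 = 51.6283 kg/m^3

51.6283 kg/m^3


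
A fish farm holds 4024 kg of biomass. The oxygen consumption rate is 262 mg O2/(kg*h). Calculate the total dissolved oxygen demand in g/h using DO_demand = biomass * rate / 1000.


Total O2 consumption (mg/h) = 4024 kg * 262 mg/(kg*h) = 1054288 mg/h
Convert to g/h: 1054288 / 1000 = 1054.288 g/h

1054.288 g/h


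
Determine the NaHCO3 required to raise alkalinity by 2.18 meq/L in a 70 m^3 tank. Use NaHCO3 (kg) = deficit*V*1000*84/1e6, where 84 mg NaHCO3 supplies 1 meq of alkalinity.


Tank volume in L = 70 m^3 * 1000 = 70000 L
Total meq required = 2.18 meq/L * 70000 L = 152600 meq
NaHCO3 mass = 152600 meq * 84 mg/meq / 1e6 = 12.8184 kg

12.8184 kg


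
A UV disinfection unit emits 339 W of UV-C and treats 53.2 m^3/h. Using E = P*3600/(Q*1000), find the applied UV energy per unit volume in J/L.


Energy delivered per hour = 339 W * 3600 s = 1220400 J/h
Volume treated per hour = 53.2 m^3/h * 1000 = 53200 L/h
dose = 1220400 / 53200 = 22.9398 J/L

22.9398 J/L


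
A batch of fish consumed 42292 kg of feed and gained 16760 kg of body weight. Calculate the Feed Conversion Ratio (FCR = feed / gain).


FCR = feed consumed / weight gained
FCR = 42292 kg / 16760 kg = 2.52339

2.52339


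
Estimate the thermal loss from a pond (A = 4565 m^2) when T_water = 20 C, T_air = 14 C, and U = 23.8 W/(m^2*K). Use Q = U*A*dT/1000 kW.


Temperature difference dT = 20 - 14 = 6 K
Heat loss (W) = U * A * dT = 23.8 * 4565 * 6 = 651882 W
Convert to kW: 651882 / 1000 = 651.882 kW

651.882 kW


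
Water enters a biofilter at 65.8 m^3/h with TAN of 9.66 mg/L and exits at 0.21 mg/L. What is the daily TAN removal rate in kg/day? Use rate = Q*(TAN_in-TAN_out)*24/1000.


Concentration drop: TAN_in - TAN_out = 9.66 - 0.21 = 9.45 mg/L
Hourly TAN removed = Q * dTAN = 65.8 m^3/h * 9.45 mg/L = 621.81 g/h  (m^3/h * mg/L = g/h)
Daily TAN removed = 621.81 * 24 = 14923.44 g/day
Convert to kg/day: 14923.44 / 1000 = 14.92344 kg/day

14.92344 kg/day
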